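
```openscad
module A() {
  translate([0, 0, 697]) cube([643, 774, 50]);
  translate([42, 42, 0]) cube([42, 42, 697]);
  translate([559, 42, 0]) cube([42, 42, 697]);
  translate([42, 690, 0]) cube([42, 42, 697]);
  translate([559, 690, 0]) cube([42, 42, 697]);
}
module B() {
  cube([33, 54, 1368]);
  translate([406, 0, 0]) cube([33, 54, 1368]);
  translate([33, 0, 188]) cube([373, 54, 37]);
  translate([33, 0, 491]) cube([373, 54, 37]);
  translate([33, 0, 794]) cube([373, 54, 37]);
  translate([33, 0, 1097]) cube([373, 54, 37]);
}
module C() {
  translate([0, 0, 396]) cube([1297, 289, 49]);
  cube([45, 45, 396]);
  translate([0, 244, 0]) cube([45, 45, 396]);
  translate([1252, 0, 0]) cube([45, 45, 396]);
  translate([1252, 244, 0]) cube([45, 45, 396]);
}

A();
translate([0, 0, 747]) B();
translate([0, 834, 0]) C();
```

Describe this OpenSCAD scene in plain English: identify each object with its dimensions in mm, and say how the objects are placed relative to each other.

A is a table: top 643 mm (x) × 774 mm (y), 50 mm thick, upper face at z = 747 mm, on four 42×42 mm square legs, each inset 42 mm from the nearest pair of top edges, running from z = 0 to the bottom of the top.

B is a wooden ladder with two side rails of 33×54 mm section and 1368 mm height, set 439 mm apart overall. Between them run 4 rectangular rungs (54 mm deep, 37 mm thick), front faces flush with the rails' −y face. The bottom of the first rung is 188 mm above the floor and each subsequent rung is 303 mm higher than the one below.

C is a long wooden bench with a 1297 mm (x) × 289 mm (y) seat, 49 mm thick, its top surface 445 mm above the floor. Four 45 mm square legs at the seat corners, flush with the edges, run from z = 0 to the seat underside.

The ladder is on top of the table. The bench is on the floor beside the table on its +y side.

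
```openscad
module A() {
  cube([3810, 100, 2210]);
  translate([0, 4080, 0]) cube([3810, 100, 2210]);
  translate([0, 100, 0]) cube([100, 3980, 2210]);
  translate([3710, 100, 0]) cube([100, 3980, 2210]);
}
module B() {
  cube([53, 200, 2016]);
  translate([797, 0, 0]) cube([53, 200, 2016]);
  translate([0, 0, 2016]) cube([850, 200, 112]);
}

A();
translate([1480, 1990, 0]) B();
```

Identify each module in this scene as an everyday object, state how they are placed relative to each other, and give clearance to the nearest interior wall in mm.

Clearances: x = 1380, y = 1890; minimum 1380 mm.

A is a house frame. B is a door frame. The door frame sits inside the house frame, centred. The clearance to the nearest interior wall is 1380 mm.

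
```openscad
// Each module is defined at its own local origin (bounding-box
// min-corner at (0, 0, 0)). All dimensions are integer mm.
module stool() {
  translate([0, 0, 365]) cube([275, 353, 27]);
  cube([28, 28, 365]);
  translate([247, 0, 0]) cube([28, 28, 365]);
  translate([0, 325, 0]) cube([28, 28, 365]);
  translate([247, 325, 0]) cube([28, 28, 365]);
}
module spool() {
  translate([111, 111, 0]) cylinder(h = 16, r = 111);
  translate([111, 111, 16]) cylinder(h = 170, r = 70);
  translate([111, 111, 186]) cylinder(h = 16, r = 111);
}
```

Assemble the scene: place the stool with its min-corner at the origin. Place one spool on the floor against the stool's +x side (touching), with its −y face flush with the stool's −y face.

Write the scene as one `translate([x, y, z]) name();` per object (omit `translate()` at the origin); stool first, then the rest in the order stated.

stool();
translate([275, 0, 0]) spool();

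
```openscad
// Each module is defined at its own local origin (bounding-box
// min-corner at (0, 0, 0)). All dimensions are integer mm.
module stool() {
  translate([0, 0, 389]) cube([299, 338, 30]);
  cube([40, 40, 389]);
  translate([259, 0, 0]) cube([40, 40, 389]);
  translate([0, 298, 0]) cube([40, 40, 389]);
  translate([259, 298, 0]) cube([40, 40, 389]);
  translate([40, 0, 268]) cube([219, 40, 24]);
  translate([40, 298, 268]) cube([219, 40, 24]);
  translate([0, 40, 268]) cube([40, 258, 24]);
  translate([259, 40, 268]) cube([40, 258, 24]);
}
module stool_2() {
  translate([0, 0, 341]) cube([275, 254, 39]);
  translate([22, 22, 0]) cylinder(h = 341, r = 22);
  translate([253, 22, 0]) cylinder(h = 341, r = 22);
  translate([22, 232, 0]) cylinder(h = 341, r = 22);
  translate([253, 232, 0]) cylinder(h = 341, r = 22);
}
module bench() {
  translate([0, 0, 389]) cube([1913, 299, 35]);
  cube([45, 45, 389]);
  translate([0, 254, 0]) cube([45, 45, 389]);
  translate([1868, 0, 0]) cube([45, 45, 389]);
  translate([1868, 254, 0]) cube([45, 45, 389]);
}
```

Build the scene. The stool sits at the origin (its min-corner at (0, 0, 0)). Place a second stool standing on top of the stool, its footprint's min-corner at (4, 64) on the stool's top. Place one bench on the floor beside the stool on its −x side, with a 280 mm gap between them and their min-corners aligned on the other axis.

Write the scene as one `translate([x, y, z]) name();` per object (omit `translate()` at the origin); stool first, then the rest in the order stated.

stool();
translate([4, 64, 419]) stool_2();
translate([-2193, 0, 0]) bench();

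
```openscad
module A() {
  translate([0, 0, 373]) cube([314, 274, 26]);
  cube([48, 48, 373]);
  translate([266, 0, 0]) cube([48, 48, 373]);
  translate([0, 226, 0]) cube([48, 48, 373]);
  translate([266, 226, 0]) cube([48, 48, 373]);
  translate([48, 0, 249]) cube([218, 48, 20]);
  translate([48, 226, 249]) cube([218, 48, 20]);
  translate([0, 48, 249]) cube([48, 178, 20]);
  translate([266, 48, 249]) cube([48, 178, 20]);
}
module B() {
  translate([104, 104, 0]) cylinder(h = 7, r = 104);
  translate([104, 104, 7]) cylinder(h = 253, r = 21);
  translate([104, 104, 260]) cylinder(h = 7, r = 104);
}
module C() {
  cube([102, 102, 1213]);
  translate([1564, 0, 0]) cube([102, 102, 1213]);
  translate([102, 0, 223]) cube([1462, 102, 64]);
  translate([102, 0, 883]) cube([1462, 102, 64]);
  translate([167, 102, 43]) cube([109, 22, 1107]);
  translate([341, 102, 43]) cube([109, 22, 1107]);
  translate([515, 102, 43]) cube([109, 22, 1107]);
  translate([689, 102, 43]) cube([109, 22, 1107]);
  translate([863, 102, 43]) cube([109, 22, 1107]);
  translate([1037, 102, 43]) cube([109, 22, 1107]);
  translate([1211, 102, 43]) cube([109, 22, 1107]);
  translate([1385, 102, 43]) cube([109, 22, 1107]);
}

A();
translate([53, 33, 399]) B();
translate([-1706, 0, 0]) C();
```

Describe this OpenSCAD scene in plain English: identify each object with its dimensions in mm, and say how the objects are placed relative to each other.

A is a simple wooden stool: a rectangular seat 314 mm (x) by 274 mm (y), 26 mm thick, top face at z = 399 mm, on four square legs, each 48×48 mm in cross-section. The legs rest on z = 0, each flush with a corner of the seat. Four stretchers, 48 mm wide and 20 mm tall, connect adjacent legs with their undersides at z = 249 mm, each running between the inner faces of the legs it joins and aligned with the legs' outer faces on the other axis.

B is a spool: two coaxial disc flanges of radius 104 mm and thickness 7 mm, joined by a core cylinder of radius 21 mm and height 253 mm. The lower flange rests on z = 0 and the three cylinders share a vertical axis.

C is a fence section. Two 102×102 mm posts, 1213 mm tall, stand on the floor with a clear span of 1462 mm between their inner faces. Two horizontal rails of 102×64 mm section span the gap between the posts with their undersides at z = 223 mm and z = 883 mm, flush with the posts' −y face. 8 pickets, each 109 mm wide, 22 mm thick and 1107 mm tall, are fixed to the +y face of the rails with their bottoms at z = 43 mm, evenly spaced across the span with equal gaps (rounded down to the nearest mm) at the −x end and between each pair — any rounding remainder accumulates at the +x end.

The spool is on top of the stool, centred. The fence section is on the floor beside the stool on its −x side.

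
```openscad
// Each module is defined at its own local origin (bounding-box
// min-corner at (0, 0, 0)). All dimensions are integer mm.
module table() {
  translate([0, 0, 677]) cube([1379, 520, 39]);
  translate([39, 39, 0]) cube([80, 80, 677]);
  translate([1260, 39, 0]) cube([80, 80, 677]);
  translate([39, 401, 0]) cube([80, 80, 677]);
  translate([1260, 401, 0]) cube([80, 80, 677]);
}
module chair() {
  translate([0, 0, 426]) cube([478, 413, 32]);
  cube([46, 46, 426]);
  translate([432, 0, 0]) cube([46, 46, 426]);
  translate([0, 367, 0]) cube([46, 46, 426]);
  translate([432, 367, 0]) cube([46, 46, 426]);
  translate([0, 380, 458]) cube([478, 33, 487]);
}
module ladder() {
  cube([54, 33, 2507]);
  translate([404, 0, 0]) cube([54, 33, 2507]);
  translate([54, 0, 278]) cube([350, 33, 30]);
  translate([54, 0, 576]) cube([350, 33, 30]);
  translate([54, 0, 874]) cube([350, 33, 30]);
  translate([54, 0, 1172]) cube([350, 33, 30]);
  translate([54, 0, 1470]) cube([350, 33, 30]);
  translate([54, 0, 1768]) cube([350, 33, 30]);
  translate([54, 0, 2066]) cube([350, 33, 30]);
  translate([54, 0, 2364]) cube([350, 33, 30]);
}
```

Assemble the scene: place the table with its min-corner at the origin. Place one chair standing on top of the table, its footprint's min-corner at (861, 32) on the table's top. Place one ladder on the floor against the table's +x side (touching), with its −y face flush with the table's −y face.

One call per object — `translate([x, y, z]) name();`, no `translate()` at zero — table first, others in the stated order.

table();
translate([861, 32, 716]) chair();
translate([1379, 0, 0]) ladder();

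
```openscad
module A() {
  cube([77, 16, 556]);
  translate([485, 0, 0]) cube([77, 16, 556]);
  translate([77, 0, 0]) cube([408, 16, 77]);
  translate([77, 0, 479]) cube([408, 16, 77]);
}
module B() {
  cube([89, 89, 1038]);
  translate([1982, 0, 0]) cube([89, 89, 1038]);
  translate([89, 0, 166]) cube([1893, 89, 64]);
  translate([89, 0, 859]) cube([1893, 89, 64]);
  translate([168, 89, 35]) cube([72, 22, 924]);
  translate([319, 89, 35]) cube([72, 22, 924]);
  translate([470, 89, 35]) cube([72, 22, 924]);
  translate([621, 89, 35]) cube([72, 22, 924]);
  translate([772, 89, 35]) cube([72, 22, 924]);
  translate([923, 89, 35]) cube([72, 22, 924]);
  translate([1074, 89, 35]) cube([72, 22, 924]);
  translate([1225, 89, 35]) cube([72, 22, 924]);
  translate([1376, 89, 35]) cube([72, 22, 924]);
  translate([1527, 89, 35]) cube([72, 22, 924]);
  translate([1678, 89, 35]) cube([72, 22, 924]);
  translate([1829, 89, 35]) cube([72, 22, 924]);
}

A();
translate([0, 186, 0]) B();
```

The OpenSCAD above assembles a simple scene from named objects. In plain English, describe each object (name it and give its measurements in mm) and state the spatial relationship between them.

A is a picture frame with a 408×402 mm rectangular opening (x by z) and a uniform 77 mm border on every side. Frame depth is 16 mm along y. It is built from two vertical stiles running the full outside height and two horizontal rails spanning the gap between the stiles.

B is a fence section. Two 89×89 mm posts, 1038 mm tall, stand on the floor with a clear span of 1893 mm between their inner faces. Two horizontal rails of 89×64 mm section span the gap between the posts with their undersides at z = 166 mm and z = 859 mm, flush with the posts' −y face. 12 pickets, each 72 mm wide, 22 mm thick and 924 mm tall, are fixed to the +y face of the rails with their bottoms at z = 35 mm, evenly spaced across the span with equal gaps (rounded down to the nearest mm) at the −x end and between each pair — any rounding remainder accumulates at the +x end.

The fence section is on the floor beside the picture frame on its +y side.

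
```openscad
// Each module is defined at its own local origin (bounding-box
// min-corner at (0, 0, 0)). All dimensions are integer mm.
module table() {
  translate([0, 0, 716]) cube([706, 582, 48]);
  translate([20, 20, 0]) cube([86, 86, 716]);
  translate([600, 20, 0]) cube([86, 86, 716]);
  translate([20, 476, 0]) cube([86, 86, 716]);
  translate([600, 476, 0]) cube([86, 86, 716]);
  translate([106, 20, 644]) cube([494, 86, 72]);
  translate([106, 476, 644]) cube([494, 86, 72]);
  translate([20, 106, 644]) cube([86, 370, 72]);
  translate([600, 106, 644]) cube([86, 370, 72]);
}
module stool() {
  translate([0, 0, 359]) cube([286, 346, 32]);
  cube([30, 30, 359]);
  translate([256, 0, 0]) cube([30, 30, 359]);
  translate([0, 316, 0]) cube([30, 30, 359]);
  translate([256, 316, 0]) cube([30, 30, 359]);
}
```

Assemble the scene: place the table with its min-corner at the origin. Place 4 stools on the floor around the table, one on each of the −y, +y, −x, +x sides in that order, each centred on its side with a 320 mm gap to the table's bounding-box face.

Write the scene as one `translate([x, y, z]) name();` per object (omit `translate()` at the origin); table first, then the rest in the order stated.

table();
translate([210, -666, 0]) stool();
translate([210, 902, 0]) stool();
translate([-606, 118, 0]) stool();
translate([1026, 118, 0]) stool();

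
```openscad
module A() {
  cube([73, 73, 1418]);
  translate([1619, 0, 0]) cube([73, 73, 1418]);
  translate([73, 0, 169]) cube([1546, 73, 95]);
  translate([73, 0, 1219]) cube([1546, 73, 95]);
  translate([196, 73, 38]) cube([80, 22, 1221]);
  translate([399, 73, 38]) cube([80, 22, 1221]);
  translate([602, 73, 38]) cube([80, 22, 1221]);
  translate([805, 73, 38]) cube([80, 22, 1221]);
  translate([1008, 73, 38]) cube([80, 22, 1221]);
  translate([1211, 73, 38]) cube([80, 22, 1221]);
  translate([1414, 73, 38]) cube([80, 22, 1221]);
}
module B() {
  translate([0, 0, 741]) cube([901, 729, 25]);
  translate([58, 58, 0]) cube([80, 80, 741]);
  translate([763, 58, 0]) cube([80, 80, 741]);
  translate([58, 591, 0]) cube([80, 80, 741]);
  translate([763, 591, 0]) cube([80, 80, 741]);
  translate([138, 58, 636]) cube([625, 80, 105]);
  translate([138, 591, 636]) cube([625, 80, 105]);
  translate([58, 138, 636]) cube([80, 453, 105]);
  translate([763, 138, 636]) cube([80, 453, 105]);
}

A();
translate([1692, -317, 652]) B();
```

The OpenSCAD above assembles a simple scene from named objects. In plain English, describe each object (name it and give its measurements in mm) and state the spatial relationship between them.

A is a fence section. Two 73×73 mm posts, 1418 mm tall, stand on the floor with a clear span of 1546 mm between their inner faces. Two horizontal rails of 73×95 mm section span the gap between the posts with their undersides at z = 169 mm and z = 1219 mm, flush with the posts' −y face. 7 pickets, each 80 mm wide, 22 mm thick and 1221 mm tall, are fixed to the +y face of the rails with their bottoms at z = 38 mm, evenly spaced across the span with equal gaps (rounded down to the nearest mm) at the −x end and between each pair — any rounding remainder accumulates at the +x end.

B is a table with a 901×729 mm rectangular top, 25 mm thick, top surface at z = 766 mm, supported by four 80×80 mm square legs, each inset 58 mm from the nearest pair of top edges, running from the floor. Four apron rails, 80 mm thick and 105 mm tall, run between adjacent legs with their top edges flush with the underside of the top and their outer faces flush with the legs' outer faces.

The table is beside the fence section with their tops flush at z = 1418.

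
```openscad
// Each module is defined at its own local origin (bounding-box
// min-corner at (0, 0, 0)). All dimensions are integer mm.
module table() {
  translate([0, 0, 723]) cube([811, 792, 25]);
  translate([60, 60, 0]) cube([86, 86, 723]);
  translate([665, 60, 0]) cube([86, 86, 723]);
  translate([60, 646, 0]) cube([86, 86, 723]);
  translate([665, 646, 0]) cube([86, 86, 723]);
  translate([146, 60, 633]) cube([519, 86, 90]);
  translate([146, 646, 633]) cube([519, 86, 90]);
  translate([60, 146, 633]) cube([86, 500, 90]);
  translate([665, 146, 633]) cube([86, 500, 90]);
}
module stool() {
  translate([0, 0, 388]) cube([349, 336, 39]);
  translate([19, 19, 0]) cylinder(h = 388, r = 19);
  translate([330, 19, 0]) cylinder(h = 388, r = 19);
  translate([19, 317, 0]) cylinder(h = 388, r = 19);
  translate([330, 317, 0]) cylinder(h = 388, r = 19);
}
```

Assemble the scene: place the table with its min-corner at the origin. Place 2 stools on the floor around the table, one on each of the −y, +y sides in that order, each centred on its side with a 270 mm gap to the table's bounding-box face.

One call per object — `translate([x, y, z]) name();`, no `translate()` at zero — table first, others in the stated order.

table();
translate([231, -606, 0]) stool();
translate([231, 1062, 0]) stool();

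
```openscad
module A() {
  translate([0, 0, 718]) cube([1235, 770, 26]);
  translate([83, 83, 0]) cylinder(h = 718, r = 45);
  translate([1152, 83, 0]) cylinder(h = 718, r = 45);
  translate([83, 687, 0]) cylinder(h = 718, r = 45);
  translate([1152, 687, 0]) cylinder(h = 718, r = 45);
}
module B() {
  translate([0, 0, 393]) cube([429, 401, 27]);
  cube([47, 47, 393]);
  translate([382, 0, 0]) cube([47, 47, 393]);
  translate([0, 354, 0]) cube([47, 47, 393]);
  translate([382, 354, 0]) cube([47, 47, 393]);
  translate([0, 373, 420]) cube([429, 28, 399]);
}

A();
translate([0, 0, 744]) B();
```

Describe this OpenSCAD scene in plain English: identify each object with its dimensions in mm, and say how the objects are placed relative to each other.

A is a table with a 1235×770 mm rectangular top, 26 mm thick, top surface at z = 744 mm, supported by four round legs of 90 mm diameter, each leg's bounding box inset 38 mm from the nearest pair of top edges, running from the floor.

B is a chair: 429×401 mm seat, 27 mm thick, top at z = 420 mm, on four 47 mm square corner legs flush with the seat edges. A 28 mm thick backrest slab spans the full seat width, extending 399 mm above the seat top, its back face flush with the seat's +y edge.

The chair is on top of the table.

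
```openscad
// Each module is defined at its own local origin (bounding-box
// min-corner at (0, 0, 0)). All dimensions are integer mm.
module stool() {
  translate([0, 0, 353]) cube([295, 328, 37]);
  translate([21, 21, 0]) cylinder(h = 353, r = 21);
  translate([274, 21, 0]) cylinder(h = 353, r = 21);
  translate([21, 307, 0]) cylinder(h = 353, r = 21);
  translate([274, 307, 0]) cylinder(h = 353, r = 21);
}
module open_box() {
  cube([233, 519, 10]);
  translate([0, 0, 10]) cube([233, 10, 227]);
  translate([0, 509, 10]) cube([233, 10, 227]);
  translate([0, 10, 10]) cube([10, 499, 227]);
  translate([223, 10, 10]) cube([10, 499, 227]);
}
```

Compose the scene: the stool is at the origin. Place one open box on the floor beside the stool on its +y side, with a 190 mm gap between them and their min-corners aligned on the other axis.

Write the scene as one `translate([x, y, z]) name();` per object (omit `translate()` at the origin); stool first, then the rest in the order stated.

stool();
translate([0, 518, 0]) open_box();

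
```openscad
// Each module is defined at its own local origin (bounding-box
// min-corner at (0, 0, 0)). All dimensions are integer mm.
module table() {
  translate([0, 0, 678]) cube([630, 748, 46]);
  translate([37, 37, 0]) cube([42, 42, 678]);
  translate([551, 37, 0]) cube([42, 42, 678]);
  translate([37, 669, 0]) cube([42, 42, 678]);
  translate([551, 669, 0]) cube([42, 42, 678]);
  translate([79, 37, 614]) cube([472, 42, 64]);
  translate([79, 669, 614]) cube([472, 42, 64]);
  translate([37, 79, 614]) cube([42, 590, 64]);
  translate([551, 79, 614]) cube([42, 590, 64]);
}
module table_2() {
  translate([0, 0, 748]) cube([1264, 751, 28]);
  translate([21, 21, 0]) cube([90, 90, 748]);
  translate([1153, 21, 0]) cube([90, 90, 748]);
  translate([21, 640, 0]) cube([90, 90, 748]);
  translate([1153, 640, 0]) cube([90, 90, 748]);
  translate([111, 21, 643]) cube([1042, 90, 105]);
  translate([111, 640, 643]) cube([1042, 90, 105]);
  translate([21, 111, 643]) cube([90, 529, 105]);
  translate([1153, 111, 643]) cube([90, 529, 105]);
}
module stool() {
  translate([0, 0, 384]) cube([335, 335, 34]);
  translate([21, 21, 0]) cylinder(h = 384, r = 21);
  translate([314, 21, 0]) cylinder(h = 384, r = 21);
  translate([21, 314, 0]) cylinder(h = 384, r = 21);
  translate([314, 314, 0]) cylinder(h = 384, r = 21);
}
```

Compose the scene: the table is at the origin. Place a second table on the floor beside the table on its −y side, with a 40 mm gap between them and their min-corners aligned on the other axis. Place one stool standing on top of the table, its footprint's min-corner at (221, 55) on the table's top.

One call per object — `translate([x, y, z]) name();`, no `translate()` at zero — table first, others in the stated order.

table();
translate([0, -791, 0]) table_2();
translate([221, 55, 724]) stool();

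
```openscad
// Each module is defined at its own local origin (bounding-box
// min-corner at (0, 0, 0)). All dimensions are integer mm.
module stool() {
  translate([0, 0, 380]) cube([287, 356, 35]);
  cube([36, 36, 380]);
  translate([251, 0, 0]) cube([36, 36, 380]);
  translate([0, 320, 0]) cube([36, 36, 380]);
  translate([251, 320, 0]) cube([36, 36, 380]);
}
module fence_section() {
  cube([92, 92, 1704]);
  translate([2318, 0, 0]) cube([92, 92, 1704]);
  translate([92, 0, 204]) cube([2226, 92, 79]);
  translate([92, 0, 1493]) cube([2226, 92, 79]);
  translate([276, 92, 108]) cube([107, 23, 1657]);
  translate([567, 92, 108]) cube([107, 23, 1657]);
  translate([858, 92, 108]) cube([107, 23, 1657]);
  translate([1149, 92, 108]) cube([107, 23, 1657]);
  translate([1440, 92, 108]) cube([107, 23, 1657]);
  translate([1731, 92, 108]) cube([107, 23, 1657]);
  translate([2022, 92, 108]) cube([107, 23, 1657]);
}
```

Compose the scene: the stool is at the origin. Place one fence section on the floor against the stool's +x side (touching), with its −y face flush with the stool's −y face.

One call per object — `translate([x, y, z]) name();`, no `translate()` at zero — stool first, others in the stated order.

stool();
translate([287, 0, 0]) fence_section();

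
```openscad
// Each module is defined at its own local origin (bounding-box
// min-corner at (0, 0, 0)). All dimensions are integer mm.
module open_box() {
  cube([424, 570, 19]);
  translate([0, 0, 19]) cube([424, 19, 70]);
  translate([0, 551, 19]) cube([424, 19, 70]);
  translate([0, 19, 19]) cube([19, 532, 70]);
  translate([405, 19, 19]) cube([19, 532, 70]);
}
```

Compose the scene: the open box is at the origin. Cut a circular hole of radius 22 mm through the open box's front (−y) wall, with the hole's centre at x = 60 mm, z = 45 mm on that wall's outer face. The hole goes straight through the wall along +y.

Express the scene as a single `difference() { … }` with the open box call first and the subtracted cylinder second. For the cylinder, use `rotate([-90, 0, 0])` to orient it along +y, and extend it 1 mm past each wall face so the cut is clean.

difference() {
  open_box();
  translate([60, -1, 45]) rotate([-90, 0, 0]) cylinder(h = 21, r = 22);
}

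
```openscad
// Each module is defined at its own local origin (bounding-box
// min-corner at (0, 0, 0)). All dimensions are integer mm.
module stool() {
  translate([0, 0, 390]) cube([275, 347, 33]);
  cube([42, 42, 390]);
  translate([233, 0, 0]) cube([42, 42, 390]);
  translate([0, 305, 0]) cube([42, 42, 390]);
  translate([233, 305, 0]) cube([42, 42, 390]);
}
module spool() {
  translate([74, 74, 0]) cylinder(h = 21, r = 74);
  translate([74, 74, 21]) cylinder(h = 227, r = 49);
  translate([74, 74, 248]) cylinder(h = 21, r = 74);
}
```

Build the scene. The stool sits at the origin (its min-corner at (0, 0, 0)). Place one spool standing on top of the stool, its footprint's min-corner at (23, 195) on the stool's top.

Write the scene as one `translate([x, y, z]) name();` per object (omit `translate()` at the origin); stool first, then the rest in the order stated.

stool();
translate([23, 195, 423]) spool();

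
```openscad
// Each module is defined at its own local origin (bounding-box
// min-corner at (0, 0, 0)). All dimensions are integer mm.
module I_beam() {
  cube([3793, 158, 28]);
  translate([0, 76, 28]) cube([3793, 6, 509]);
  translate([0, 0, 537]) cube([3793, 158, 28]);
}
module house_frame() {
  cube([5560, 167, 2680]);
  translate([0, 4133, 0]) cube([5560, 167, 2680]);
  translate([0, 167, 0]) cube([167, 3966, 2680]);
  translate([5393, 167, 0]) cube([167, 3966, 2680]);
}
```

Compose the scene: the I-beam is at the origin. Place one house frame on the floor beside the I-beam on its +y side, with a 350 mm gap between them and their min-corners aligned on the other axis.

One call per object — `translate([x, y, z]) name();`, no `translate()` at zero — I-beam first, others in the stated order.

I_beam();
translate([0, 508, 0]) house_frame();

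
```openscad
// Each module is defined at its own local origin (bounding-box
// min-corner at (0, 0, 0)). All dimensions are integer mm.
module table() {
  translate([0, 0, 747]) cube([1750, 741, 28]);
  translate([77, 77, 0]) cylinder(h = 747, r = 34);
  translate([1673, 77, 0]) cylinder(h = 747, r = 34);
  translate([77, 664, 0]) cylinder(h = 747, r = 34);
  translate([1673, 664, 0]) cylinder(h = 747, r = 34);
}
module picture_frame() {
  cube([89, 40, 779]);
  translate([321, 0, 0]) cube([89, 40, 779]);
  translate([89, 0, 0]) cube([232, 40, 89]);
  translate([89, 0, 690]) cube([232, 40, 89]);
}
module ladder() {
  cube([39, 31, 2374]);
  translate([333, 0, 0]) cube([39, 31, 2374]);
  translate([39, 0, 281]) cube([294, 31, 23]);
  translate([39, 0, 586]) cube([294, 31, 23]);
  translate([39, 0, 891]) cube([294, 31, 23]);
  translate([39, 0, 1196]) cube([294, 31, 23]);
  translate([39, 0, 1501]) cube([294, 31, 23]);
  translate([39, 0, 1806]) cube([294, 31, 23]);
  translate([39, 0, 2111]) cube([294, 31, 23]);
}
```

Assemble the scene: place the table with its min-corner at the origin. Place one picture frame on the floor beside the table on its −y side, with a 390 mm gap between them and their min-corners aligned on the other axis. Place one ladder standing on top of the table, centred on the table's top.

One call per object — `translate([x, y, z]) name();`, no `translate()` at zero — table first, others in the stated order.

table();
translate([0, -430, 0]) picture_frame();
translate([689, 355, 775]) ladder();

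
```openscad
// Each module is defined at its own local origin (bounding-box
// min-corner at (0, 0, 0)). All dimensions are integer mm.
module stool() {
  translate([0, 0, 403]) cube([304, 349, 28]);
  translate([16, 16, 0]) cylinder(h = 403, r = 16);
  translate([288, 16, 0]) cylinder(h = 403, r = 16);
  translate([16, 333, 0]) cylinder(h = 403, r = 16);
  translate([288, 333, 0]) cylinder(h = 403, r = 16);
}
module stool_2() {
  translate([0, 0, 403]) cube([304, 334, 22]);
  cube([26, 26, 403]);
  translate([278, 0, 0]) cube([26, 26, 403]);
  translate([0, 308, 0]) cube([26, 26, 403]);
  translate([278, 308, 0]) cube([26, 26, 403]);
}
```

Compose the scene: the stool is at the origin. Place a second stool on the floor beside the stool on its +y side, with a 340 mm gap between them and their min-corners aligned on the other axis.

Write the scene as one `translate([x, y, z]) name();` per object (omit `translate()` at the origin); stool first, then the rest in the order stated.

stool();
translate([0, 689, 0]) stool_2();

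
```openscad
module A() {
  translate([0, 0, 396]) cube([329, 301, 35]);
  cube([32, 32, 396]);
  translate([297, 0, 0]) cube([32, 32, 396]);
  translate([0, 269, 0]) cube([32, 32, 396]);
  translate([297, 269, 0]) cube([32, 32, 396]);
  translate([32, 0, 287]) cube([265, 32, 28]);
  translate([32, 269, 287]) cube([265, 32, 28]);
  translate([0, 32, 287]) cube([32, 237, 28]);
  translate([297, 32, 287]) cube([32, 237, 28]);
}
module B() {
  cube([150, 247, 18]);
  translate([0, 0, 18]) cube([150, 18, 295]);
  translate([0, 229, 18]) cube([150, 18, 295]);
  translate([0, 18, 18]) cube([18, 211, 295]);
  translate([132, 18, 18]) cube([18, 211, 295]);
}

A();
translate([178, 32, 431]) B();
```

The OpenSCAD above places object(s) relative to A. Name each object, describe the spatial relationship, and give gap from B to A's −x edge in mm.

The open box's min-x is at 178; the stool's min-x is 0; gap = 178 mm.

A is a stool. B is an open box. The open box is on top of the stool. The gap from the open box to the stool's −x edge is 178 mm.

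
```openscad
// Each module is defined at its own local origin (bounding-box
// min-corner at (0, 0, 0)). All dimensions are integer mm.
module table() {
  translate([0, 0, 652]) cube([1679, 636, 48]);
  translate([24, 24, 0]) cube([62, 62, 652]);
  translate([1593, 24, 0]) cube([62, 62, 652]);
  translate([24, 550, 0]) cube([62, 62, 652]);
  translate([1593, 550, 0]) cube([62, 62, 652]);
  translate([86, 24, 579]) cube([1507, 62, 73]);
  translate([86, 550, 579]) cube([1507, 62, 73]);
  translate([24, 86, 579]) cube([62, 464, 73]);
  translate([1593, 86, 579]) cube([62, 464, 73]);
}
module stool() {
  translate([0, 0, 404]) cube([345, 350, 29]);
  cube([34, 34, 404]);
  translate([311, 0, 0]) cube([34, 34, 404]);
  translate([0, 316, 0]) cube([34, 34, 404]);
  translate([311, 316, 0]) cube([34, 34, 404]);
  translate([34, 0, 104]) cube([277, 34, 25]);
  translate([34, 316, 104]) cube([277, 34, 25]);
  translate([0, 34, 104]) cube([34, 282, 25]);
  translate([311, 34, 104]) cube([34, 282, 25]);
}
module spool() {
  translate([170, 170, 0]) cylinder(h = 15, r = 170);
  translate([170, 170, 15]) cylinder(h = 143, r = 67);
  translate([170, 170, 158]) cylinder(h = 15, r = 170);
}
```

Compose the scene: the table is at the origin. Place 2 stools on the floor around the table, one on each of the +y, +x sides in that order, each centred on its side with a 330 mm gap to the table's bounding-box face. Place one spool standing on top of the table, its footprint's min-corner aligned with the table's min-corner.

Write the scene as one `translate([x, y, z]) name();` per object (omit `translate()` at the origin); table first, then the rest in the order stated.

table();
translate([667, 966, 0]) stool();
translate([2009, 143, 0]) stool();
translate([0, 0, 700]) spool();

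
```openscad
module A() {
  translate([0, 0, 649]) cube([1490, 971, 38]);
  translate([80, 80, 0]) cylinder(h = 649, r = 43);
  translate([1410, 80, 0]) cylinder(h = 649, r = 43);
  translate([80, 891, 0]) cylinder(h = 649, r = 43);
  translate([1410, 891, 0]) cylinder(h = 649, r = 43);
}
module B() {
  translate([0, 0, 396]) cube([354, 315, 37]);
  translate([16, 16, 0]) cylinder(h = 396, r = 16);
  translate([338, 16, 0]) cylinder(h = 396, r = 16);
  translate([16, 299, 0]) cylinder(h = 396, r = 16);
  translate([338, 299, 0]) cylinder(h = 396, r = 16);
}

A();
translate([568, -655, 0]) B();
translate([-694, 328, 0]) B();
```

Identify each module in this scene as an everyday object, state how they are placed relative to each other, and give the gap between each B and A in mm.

Each stool's nearest face is 340 mm from the table's bounding box.

A is a table. B is a stool. Two stools sit around the table at the −y, −x sides. The gap between each stool and the table is 340 mm.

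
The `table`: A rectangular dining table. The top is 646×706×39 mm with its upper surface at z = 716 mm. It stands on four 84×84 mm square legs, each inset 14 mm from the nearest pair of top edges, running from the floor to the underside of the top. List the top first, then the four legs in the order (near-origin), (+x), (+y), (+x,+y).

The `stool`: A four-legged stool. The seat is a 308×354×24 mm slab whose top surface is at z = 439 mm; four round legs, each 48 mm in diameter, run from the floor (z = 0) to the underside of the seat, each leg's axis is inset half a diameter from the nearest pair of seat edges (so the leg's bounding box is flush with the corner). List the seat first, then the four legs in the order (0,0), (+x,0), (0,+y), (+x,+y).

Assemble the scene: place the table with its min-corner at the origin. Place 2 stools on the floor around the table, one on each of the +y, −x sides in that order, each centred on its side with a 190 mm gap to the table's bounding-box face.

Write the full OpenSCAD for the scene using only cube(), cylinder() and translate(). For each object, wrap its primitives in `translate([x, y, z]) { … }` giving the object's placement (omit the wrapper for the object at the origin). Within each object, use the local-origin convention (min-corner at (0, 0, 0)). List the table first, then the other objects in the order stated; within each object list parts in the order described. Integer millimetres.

translate([0, 0, 677]) cube([646, 706, 39]);
translate([14, 14, 0]) cube([84, 84, 677]);
translate([548, 14, 0]) cube([84, 84, 677]);
translate([14, 608, 0]) cube([84, 84, 677]);
translate([548, 608, 0]) cube([84, 84, 677]);
translate([169, 896, 0]) {
  translate([0, 0, 415]) cube([308, 354, 24]);
  translate([24, 24, 0]) cylinder(h = 415, r = 24);
  translate([284, 24, 0]) cylinder(h = 415, r = 24);
  translate([24, 330, 0]) cylinder(h = 415, r = 24);
  translate([284, 330, 0]) cylinder(h = 415, r = 24);
}
translate([-498, 176, 0]) {
  translate([0, 0, 415]) cube([308, 354, 24]);
  translate([24, 24, 0]) cylinder(h = 415, r = 24);
  translate([284, 24, 0]) cylinder(h = 415, r = 24);
  translate([24, 330, 0]) cylinder(h = 415, r = 24);
  translate([284, 330, 0]) cylinder(h = 415, r = 24);
}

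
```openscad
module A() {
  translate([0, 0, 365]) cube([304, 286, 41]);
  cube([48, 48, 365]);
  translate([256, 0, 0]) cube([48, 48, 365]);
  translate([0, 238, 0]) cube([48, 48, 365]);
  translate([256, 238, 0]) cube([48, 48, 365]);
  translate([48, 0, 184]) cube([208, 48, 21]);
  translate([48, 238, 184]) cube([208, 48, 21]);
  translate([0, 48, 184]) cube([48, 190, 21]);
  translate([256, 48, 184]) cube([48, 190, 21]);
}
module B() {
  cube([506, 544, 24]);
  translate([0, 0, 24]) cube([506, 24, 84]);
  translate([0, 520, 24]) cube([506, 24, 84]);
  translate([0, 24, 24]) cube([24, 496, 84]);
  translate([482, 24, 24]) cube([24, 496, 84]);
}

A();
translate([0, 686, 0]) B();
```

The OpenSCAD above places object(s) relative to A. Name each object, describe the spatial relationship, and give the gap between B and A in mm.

A is a stool. B is an open box. The open box is on the floor beside the stool on its +y side. The gap between the open box and the stool is 400 mm.

The open box's nearest face is 400 mm from the stool's +y face.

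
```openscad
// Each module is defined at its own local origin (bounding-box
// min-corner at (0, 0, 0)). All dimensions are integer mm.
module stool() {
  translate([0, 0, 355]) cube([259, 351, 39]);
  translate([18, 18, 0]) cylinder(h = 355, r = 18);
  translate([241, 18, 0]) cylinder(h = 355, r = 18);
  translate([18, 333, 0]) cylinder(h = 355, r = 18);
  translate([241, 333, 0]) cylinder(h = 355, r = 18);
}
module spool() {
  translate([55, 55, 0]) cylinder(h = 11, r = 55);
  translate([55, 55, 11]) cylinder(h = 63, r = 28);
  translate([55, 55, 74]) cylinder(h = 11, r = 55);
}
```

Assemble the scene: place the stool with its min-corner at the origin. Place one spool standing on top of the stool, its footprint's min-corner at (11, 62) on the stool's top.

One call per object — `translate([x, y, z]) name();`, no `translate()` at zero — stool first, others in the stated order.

stool();
translate([11, 62, 394]) spool();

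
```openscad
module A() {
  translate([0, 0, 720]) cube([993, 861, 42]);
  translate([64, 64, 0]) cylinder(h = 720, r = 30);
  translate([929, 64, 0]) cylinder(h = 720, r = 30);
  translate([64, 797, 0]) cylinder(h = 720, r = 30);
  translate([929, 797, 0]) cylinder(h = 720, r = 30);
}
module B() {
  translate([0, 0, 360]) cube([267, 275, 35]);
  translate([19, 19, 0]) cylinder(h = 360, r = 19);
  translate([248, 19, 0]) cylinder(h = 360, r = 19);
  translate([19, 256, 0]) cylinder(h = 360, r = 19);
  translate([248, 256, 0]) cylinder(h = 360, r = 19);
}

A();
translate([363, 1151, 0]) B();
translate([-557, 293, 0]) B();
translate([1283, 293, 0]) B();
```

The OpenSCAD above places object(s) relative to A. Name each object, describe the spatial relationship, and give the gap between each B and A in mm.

Each stool's nearest face is 290 mm from the table's bounding box.

A is a table. B is a stool. Three stools sit around the table at the +y, −x, +x sides. The gap between each stool and the table is 290 mm.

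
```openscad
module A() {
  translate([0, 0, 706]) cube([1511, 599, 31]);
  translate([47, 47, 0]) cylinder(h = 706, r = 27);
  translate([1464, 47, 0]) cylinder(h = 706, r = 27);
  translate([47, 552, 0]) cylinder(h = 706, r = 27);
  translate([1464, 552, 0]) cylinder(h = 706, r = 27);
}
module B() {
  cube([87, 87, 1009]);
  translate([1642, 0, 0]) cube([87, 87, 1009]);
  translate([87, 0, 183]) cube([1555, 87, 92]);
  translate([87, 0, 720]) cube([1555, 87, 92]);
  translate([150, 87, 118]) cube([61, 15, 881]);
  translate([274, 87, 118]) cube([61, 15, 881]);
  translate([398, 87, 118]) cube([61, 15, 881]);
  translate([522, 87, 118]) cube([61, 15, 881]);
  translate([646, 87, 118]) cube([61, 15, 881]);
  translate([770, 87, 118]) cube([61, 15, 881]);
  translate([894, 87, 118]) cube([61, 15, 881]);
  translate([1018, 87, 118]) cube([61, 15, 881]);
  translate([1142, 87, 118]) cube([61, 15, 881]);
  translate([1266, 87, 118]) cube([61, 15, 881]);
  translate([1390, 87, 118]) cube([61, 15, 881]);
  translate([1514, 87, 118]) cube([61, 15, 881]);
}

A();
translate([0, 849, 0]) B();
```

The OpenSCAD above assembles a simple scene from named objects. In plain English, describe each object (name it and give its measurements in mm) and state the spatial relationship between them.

A is a table with a 1511×599 mm rectangular top, 31 mm thick, top surface at z = 737 mm, supported by four round legs of 54 mm diameter, each leg's bounding box inset 20 mm from the nearest pair of top edges, running from the floor.

B is a fence section. Two 87×87 mm posts, 1009 mm tall, stand on the floor with a clear span of 1555 mm between their inner faces. Two horizontal rails of 87×92 mm section span the gap between the posts with their undersides at z = 183 mm and z = 720 mm, flush with the posts' −y face. 12 pickets, each 61 mm wide, 15 mm thick and 881 mm tall, are fixed to the +y face of the rails with their bottoms at z = 118 mm, evenly spaced across the span with equal gaps (rounded down to the nearest mm) at the −x end and between each pair — any rounding remainder accumulates at the +x end.

The fence section is on the floor beside the table on its +y side.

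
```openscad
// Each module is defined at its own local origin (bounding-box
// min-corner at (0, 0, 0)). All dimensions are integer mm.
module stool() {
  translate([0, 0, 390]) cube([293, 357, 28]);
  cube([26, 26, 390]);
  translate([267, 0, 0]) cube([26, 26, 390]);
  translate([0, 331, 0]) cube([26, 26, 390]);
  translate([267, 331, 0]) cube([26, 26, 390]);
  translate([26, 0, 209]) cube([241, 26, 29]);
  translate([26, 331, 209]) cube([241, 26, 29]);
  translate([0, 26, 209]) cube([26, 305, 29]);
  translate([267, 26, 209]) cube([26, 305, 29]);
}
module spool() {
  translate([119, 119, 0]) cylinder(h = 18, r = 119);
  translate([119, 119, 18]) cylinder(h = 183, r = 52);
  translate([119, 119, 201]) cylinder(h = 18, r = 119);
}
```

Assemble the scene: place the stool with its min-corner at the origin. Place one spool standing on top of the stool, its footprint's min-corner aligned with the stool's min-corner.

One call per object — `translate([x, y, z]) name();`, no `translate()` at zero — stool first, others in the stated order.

stool();
translate([0, 0, 418]) spool();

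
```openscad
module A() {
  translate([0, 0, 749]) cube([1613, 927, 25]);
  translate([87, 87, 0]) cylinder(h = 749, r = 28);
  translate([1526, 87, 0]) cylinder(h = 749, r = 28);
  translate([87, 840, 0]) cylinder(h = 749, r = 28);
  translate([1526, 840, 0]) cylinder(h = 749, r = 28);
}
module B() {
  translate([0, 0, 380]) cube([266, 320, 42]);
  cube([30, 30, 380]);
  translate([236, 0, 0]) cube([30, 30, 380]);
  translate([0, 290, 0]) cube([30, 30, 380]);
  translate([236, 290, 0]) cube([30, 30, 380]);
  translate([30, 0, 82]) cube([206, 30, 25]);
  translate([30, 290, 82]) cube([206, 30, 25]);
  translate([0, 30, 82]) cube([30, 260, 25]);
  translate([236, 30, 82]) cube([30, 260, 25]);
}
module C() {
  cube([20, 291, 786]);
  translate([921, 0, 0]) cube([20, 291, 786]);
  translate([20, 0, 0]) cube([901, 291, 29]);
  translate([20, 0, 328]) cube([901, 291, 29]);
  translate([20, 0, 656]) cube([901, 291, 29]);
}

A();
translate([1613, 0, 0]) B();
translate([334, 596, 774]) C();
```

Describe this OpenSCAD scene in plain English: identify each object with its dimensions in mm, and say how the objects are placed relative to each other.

A is a table with a 1613×927 mm rectangular top, 25 mm thick, top surface at z = 774 mm, supported by four round legs of 56 mm diameter, each leg's bounding box inset 59 mm from the nearest pair of top edges, running from the floor.

B is a four-legged stool. The seat is 266×320 mm, 42 mm thick, top at z = 422 mm. It stands on four square legs, each 30×30 mm in cross-section, from z = 0 to the seat underside, each flush with a corner of the seat. Four stretchers, 30 mm wide and 25 mm tall, connect adjacent legs with their undersides at z = 82 mm, each running between the inner faces of the legs it joins and aligned with the legs' outer faces on the other axis.

C is a bookshelf 941 mm wide overall, 291 mm deep and 786 mm tall. The two sides are 20 mm thick vertical panels. 3 horizontal shelves of 29 mm thickness span between the inner faces of the sides; the lowest shelf sits on the floor and shelves are stacked with a clear vertical gap of 299 mm between each pair.

The stool is against the table's +x side, with their −y faces flush. The bookshelf is on top of the table.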